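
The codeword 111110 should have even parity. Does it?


Number of 1s: 5

No, parity error (5 ones)


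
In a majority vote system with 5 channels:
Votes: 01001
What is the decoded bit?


Ones: 2 out of 5
Threshold: 3

0 (2/5 voted 1)


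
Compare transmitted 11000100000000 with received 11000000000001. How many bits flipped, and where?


XOR: 00000100000001

2 error(s) at position(s): 5, 13


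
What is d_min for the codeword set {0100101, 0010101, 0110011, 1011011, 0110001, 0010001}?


Comparing all pairs, minimum distance: 1
Can detect 0 errors, correct 0 errors

1


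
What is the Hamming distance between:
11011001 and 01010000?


XOR: 10001001
Count of 1s: 3

3


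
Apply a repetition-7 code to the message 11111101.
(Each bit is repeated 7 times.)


Each bit -> 7 copies

11111111111111111111111111111111111111111100000001111111


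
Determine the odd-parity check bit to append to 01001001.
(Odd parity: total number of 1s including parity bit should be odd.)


Number of 1s in data: 3
Parity bit: 0

0


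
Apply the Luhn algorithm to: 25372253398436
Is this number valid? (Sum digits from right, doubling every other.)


Luhn sum = 70
70 mod 10 = 0

Valid (Luhn sum mod 10 = 0)


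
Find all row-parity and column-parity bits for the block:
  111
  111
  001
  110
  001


Row parities: 11101
Column parities: 110

Row P: 11101, Col P: 110, Corner: 0


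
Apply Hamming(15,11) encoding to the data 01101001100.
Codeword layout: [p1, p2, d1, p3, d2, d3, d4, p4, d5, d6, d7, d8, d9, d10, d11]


Parity bits: p1=1, p2=1, p3=0, p4=1

110011011001100


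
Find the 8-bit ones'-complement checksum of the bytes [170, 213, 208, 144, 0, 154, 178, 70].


Sum = 1137 mod 256 = 113
Complement = 142

142


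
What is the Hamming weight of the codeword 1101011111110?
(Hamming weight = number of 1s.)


Counting 1s in 1101011111110

10


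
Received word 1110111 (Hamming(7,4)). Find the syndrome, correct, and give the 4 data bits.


Syndrome = 4: error at position 4

Data: 1111 (corrected bit 4)


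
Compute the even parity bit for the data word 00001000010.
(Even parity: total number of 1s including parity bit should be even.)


Number of 1s in data: 2
Parity bit: 0

0


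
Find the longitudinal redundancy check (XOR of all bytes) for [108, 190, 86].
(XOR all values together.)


XOR chain: 108 ^ 190 ^ 86 = 132

132


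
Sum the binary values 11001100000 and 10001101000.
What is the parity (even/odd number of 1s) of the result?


11001100000 = 1632
10001101000 = 1128
Sum = 2760 = 101011001000
1s count = 5

odd parity (5 ones in 101011001000)


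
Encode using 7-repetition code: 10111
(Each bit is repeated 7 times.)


Each bit -> 7 copies

11111110000000111111111111111111111


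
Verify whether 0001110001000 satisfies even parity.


Number of 1s: 4

Yes, parity is correct (4 ones)


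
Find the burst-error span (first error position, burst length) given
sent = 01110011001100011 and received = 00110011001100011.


XOR: 01000000000000000

Burst at position 1, length 1


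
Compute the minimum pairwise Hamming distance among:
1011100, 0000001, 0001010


Comparing all pairs, minimum distance: 3
Can detect 2 errors, correct 1 errors

3


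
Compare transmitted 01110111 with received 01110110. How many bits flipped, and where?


XOR: 00000001

1 error(s) at position(s): 7


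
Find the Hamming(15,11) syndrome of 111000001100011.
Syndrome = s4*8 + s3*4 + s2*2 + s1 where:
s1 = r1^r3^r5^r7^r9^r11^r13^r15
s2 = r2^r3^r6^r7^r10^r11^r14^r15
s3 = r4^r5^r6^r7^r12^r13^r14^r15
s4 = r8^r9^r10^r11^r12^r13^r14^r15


s1=0, s2=1, s3=0, s4=0

Syndrome = 2 (error at position 2)


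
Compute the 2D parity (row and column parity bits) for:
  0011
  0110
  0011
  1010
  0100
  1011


Row parities: 000011
Column parities: 0011

Row P: 000011, Col P: 0011, Corner: 0


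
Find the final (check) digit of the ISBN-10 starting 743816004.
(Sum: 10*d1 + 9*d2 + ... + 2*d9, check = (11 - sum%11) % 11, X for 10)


Weighted sum: 230
230 mod 11 = 10

Check digit: 1


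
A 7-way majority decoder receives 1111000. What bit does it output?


Ones: 4 out of 7
Threshold: 4

1 (4/7 voted 1)


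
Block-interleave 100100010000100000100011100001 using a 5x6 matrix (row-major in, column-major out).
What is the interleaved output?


Matrix:
  100100
  010000
  100000
  100011
  100001
Read columns: 101110100000000100000001000011

101110100000000100000001000011


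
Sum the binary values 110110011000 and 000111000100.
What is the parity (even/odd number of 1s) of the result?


110110011000 = 3480
000111000100 = 452
Sum = 3932 = 111101011100
1s count = 8

even parity (8 ones in 111101011100)


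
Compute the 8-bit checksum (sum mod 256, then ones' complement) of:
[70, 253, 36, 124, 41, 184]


Sum = 708 mod 256 = 196
Complement = 59

59


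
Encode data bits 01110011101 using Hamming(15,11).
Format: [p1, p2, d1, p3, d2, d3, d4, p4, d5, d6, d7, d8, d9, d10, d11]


Parity bits: p1=1, p2=0, p3=0, p4=0

100011100011101


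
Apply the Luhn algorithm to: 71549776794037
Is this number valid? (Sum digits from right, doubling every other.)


Luhn sum = 73
73 mod 10 = 3

Invalid (Luhn sum mod 10 = 3)


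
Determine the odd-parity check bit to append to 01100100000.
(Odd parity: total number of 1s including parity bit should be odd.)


Number of 1s in data: 3
Parity bit: 0

0


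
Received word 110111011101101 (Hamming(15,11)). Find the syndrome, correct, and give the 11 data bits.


Syndrome = 1: error at position 1

Data: 01101101101 (corrected bit 1)


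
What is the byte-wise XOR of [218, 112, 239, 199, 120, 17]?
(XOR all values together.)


XOR chain: 218 ^ 112 ^ 239 ^ 199 ^ 120 ^ 17 = 235

235


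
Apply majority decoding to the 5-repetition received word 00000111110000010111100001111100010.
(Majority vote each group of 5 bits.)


Groups: 00000, 11111, 00000, 10111, 10000, 11111, 00010
Majority votes: 0101010

0101010


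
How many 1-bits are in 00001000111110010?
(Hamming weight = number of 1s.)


Counting 1s in 00001000111110010

7


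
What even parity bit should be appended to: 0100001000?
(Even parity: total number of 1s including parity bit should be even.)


Number of 1s in data: 2
Parity bit: 0

0


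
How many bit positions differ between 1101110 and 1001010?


XOR: 0100100
Count of 1s: 2

2


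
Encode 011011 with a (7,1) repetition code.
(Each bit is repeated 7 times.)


Each bit -> 7 copies

000000011111111111111000000011111111111111


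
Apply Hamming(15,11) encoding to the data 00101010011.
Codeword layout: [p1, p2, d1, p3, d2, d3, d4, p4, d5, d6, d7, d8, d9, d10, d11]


Parity bits: p1=1, p2=0, p3=1, p4=0

100101001010011


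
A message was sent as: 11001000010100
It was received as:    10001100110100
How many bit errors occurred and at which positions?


XOR: 01000100100000

3 error(s) at position(s): 1, 5, 8


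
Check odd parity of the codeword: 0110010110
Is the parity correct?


Number of 1s: 5

Yes, parity is correct (5 ones)


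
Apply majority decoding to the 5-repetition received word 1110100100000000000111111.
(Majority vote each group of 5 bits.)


Groups: 11101, 00100, 00000, 00001, 11111
Majority votes: 10001

10001


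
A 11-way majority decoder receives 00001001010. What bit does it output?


Ones: 3 out of 11
Threshold: 6

0 (3/11 voted 1)


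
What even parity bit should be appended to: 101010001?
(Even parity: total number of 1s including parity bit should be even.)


Number of 1s in data: 4
Parity bit: 0

0


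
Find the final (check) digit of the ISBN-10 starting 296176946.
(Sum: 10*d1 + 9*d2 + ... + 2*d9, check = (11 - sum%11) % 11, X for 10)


Weighted sum: 288
288 mod 11 = 2

Check digit: 9


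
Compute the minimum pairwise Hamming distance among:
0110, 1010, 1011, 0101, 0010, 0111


Comparing all pairs, minimum distance: 1
Can detect 0 errors, correct 0 errors

1


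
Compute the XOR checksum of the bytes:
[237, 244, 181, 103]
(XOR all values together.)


XOR chain: 237 ^ 244 ^ 181 ^ 103 = 203

203


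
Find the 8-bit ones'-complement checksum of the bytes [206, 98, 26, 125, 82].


Sum = 537 mod 256 = 25
Complement = 230

230


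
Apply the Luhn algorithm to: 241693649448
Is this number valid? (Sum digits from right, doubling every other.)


Luhn sum = 64
64 mod 10 = 4

Invalid (Luhn sum mod 10 = 4)


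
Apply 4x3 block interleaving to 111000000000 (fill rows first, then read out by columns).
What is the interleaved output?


Matrix:
  111
  000
  000
  000
Read columns: 100010001000

100010001000


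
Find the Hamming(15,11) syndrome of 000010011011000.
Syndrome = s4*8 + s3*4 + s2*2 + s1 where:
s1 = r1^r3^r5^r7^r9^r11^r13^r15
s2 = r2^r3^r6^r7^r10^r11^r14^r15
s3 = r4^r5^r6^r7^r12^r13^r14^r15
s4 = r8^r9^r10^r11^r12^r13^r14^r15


s1=1, s2=1, s3=0, s4=0

Syndrome = 3 (error at position 3)


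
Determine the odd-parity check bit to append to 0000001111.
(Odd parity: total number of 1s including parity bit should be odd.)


Number of 1s in data: 4
Parity bit: 1

1


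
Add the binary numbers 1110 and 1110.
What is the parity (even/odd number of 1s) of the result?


1110 = 14
1110 = 14
Sum = 28 = 11100
1s count = 3

odd parity (3 ones in 11100)


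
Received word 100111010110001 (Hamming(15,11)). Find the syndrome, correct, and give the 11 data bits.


Syndrome = 0: no error detected

Data: 01100110001 (no errors)


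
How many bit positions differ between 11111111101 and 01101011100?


XOR: 10010100001
Count of 1s: 4

4


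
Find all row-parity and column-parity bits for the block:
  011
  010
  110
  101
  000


Row parities: 01000
Column parities: 010

Row P: 01000, Col P: 010, Corner: 1


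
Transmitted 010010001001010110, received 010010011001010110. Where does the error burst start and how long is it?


XOR: 000000010000000000

Burst at position 7, length 1


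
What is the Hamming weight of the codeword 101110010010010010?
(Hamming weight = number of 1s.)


Counting 1s in 101110010010010010

8


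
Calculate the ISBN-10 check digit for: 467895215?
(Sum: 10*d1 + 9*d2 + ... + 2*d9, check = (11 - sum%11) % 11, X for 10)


Weighted sum: 306
306 mod 11 = 9

Check digit: 2


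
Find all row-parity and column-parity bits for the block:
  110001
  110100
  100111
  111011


Row parities: 1101
Column parities: 011001

Row P: 1101, Col P: 011001, Corner: 1


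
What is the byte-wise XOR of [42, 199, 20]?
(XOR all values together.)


XOR chain: 42 ^ 199 ^ 20 = 249

249


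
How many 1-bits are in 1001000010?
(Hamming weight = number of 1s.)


Counting 1s in 1001000010

3


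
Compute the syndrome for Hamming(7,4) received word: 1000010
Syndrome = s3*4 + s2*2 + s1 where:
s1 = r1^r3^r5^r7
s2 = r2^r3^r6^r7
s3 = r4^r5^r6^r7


s1=1, s2=1, s3=1

Syndrome = 7 (error at position 7)


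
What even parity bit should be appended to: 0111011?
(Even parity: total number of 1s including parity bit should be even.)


Number of 1s in data: 5
Parity bit: 1

1


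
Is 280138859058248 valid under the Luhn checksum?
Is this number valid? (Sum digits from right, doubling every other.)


Luhn sum = 69
69 mod 10 = 9

Invalid (Luhn sum mod 10 = 9)


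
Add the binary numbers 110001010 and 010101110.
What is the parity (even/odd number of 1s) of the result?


110001010 = 394
010101110 = 174
Sum = 568 = 1000111000
1s count = 4

even parity (4 ones in 1000111000)


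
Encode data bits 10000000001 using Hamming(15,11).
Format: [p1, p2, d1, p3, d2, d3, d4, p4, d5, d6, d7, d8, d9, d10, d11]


Parity bits: p1=0, p2=0, p3=1, p4=1

001100010000001


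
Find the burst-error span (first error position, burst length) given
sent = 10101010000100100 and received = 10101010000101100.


XOR: 00000000000001000

Burst at position 13, length 1


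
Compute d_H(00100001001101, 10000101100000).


XOR: 10100100101101
Count of 1s: 7

7


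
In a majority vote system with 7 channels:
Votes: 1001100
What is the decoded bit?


Ones: 3 out of 7
Threshold: 4

0 (3/7 voted 1)


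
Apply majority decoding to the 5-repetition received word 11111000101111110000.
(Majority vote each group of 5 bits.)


Groups: 11111, 00010, 11111, 10000
Majority votes: 1010

1010


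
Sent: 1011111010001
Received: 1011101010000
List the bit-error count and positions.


XOR: 0000010000001

2 error(s) at position(s): 5, 12


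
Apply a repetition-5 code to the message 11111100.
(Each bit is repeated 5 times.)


Each bit -> 5 copies

1111111111111111111111111111110000000000


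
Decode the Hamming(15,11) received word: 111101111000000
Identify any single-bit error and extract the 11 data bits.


Syndrome = 4: error at position 4

Data: 10111000000 (corrected bit 4)


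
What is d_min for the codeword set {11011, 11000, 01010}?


Comparing all pairs, minimum distance: 2
Can detect 1 errors, correct 0 errors

2


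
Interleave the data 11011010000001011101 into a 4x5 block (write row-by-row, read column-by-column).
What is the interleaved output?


Matrix:
  11011
  01000
  00010
  11101
Read columns: 10011101000110101001

10011101000110101001


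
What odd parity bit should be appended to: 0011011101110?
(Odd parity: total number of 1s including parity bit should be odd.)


Number of 1s in data: 8
Parity bit: 1

1


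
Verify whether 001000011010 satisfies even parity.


Number of 1s: 4

Yes, parity is correct (4 ones)


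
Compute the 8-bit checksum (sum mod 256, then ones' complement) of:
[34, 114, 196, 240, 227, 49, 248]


Sum = 1108 mod 256 = 84
Complement = 171

171


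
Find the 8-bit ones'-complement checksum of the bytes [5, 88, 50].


Sum = 143 mod 256 = 143
Complement = 112

112


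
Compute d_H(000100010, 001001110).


XOR: 001101100
Count of 1s: 4

4


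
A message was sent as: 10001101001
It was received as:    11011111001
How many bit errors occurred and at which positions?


XOR: 01010010000

3 error(s) at position(s): 1, 3, 6


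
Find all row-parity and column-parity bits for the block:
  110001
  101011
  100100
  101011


Row parities: 1000
Column parities: 010101

Row P: 1000, Col P: 010101, Corner: 1


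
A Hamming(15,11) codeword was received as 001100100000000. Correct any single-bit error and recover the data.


Syndrome = 0: no error detected

Data: 10010000000 (no errors)


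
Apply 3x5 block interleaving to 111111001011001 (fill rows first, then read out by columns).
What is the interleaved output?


Matrix:
  11111
  10010
  11001
Read columns: 111101100110101

111101100110101


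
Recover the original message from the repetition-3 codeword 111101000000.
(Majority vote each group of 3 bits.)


Groups: 111, 101, 000, 000
Majority votes: 1100

1100


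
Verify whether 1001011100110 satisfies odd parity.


Number of 1s: 7

Yes, parity is correct (7 ones)


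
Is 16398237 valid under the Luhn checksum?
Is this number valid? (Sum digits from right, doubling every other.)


Luhn sum = 45
45 mod 10 = 5

Invalid (Luhn sum mod 10 = 5)


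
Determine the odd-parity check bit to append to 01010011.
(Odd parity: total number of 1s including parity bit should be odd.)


Number of 1s in data: 4
Parity bit: 1

1


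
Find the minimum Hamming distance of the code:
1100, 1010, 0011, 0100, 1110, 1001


Comparing all pairs, minimum distance: 1
Can detect 0 errors, correct 0 errors

1


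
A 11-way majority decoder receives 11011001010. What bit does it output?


Ones: 6 out of 11
Threshold: 6

1 (6/11 voted 1)


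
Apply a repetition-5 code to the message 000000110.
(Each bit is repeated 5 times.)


Each bit -> 5 copies

000000000000000000000000000000111111111100000


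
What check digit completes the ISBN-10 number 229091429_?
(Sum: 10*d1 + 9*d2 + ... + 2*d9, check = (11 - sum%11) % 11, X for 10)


Weighted sum: 209
209 mod 11 = 0

Check digit: 0


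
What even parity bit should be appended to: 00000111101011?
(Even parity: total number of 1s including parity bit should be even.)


Number of 1s in data: 7
Parity bit: 1

1


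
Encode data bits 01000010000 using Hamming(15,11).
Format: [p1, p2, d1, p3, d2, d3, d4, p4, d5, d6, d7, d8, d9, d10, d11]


Parity bits: p1=0, p2=1, p3=1, p4=1

010110010010000


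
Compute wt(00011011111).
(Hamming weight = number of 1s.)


Counting 1s in 00011011111

7


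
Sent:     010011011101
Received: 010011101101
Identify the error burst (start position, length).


XOR: 000000110000

Burst at position 6, length 2


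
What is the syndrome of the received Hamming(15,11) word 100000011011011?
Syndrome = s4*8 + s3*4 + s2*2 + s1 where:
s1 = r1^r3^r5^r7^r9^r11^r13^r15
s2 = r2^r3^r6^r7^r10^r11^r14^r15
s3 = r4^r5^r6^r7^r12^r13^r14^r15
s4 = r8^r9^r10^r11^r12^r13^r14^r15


s1=0, s2=1, s3=1, s4=0

Syndrome = 6 (error at position 6)


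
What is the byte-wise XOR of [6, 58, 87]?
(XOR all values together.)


XOR chain: 6 ^ 58 ^ 87 = 107

107


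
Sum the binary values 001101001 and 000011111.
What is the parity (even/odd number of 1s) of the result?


001101001 = 105
000011111 = 31
Sum = 136 = 10001000
1s count = 2

even parity (2 ones in 10001000)


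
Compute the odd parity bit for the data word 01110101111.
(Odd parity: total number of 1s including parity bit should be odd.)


Number of 1s in data: 8
Parity bit: 1

1


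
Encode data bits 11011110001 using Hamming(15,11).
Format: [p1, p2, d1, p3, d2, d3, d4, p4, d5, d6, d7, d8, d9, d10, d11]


Parity bits: p1=0, p2=1, p3=1, p4=0

011110101110001


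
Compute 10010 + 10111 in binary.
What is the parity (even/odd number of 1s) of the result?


10010 = 18
10111 = 23
Sum = 41 = 101001
1s count = 3

odd parity (3 ones in 101001)


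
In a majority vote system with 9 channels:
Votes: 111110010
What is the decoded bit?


Ones: 6 out of 9
Threshold: 5

1 (6/9 voted 1)


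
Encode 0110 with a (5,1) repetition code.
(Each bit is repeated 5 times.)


Each bit -> 5 copies

00000111111111100000


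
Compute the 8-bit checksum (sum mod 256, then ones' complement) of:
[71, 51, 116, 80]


Sum = 318 mod 256 = 62
Complement = 193

193


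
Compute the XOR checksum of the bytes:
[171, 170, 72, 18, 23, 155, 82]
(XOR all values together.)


XOR chain: 171 ^ 170 ^ 72 ^ 18 ^ 23 ^ 155 ^ 82 = 133

133


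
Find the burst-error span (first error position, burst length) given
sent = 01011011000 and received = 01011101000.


XOR: 00000110000

Burst at position 5, length 2


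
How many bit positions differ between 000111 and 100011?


XOR: 100100
Count of 1s: 2

2


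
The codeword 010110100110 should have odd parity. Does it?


Number of 1s: 6

No, parity error (6 ones)


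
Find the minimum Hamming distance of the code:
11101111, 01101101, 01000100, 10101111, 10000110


Comparing all pairs, minimum distance: 1
Can detect 0 errors, correct 0 errors

1


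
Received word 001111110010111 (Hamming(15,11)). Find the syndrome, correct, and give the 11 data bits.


Syndrome = 12: error at position 12

Data: 11110011111 (corrected bit 12)


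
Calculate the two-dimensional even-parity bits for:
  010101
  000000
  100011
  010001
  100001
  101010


Row parities: 101001
Column parities: 101100

Row P: 101001, Col P: 101100, Corner: 1


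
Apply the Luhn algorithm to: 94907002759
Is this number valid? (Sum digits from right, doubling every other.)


Luhn sum = 54
54 mod 10 = 4

Invalid (Luhn sum mod 10 = 4)


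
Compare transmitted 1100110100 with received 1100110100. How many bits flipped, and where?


XOR: 0000000000

0 errors (received matches sent)


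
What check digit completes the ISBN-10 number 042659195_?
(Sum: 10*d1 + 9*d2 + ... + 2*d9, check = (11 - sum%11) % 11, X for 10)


Weighted sum: 210
210 mod 11 = 1

Check digit: X


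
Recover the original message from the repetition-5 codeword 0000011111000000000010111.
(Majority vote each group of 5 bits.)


Groups: 00000, 11111, 00000, 00000, 10111
Majority votes: 01001

01001


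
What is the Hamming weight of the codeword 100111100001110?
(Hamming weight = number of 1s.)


Counting 1s in 100111100001110

8


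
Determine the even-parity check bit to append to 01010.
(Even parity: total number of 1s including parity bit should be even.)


Number of 1s in data: 2
Parity bit: 0

0


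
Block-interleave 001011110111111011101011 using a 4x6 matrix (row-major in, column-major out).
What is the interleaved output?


Matrix:
  001011
  110111
  111011
  101011
Read columns: 011101101011010011111111

011101101011010011111111


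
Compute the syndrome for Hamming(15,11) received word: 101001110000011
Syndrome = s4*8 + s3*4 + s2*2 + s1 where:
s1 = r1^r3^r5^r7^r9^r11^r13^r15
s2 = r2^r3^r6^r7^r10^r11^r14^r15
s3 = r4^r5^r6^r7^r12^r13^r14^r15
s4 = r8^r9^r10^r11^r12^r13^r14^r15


s1=0, s2=1, s3=0, s4=1

Syndrome = 10 (error at position 10)


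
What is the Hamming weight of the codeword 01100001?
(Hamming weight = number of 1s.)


Counting 1s in 01100001

3


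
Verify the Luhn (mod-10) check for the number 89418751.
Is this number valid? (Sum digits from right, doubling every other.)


Luhn sum = 41
41 mod 10 = 1

Invalid (Luhn sum mod 10 = 1)


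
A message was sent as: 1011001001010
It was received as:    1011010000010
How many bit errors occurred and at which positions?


XOR: 0000011001000

3 error(s) at position(s): 5, 6, 9


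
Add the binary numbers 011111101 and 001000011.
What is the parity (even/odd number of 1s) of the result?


011111101 = 253
001000011 = 67
Sum = 320 = 101000000
1s count = 2

even parity (2 ones in 101000000)


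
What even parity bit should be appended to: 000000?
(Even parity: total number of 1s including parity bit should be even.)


Number of 1s in data: 0
Parity bit: 0

0


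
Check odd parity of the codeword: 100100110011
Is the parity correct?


Number of 1s: 6

No, parity error (6 ones)


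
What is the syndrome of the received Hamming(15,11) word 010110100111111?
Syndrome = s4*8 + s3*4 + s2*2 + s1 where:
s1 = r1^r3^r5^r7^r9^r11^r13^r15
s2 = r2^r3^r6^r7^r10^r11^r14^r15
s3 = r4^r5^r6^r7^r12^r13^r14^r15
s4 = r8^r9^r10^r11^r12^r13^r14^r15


s1=1, s2=0, s3=1, s4=0

Syndrome = 5 (error at position 5)


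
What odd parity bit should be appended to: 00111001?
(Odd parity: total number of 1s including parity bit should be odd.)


Number of 1s in data: 4
Parity bit: 1

1


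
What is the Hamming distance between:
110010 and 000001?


XOR: 110011
Count of 1s: 4

4


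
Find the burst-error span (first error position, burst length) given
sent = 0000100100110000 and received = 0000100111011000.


XOR: 0000000011101000

Burst at position 8, length 5


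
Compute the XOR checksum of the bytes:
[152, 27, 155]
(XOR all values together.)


XOR chain: 152 ^ 27 ^ 155 = 24

24


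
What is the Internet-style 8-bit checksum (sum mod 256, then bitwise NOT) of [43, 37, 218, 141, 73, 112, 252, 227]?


Sum = 1103 mod 256 = 79
Complement = 176

176


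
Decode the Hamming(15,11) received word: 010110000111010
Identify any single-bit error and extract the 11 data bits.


Syndrome = 0: no error detected

Data: 01000111010 (no errors)


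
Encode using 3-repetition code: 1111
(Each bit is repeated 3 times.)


Each bit -> 3 copies

111111111111


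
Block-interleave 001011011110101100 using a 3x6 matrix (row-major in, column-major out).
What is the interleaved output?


Matrix:
  001011
  011110
  101100
Read columns: 001010111011110100

001010111011110100


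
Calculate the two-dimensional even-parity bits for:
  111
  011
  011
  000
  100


Row parities: 10001
Column parities: 011

Row P: 10001, Col P: 011, Corner: 0


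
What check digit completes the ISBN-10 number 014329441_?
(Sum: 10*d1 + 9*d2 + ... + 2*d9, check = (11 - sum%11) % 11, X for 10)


Weighted sum: 149
149 mod 11 = 6

Check digit: 5


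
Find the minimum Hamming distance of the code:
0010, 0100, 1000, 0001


Comparing all pairs, minimum distance: 2
Can detect 1 errors, correct 0 errors

2


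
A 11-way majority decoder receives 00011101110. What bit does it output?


Ones: 6 out of 11
Threshold: 6

1 (6/11 voted 1)


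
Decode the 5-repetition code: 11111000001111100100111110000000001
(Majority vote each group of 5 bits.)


Groups: 11111, 00000, 11111, 00100, 11111, 00000, 00001
Majority votes: 1010100

1010100


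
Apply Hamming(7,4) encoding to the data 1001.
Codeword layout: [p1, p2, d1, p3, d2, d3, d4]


Parity bits: p1=0, p2=0, p3=1

0011001


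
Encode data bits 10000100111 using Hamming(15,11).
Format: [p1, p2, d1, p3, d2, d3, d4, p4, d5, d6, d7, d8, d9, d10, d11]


Parity bits: p1=1, p2=0, p3=1, p4=0

101100000100111


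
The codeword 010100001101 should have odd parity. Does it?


Number of 1s: 5

Yes, parity is correct (5 ones)


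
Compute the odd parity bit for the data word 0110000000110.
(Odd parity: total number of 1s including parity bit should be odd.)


Number of 1s in data: 4
Parity bit: 1

1


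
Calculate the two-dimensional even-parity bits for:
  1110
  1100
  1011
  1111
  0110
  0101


Row parities: 101000
Column parities: 0101

Row P: 101000, Col P: 0101, Corner: 0


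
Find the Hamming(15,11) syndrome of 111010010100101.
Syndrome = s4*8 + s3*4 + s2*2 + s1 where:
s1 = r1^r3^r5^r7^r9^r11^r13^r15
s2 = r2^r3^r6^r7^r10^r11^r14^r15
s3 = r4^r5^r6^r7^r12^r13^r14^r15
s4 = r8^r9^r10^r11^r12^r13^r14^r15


s1=1, s2=0, s3=1, s4=0

Syndrome = 5 (error at position 5)


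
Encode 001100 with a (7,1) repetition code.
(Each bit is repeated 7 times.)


Each bit -> 7 copies

000000000000001111111111111100000000000000


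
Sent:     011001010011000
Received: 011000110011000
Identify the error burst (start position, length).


XOR: 000001100000000

Burst at position 5, length 2


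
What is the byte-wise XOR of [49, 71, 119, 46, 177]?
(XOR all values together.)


XOR chain: 49 ^ 71 ^ 119 ^ 46 ^ 177 = 158

158


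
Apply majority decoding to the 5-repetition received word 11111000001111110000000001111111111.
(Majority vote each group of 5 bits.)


Groups: 11111, 00000, 11111, 10000, 00000, 11111, 11111
Majority votes: 1010011

1010011


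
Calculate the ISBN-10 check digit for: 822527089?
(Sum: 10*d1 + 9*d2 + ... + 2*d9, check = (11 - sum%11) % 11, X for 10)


Weighted sum: 238
238 mod 11 = 7

Check digit: 4


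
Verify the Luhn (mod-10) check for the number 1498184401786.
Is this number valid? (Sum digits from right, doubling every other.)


Luhn sum = 67
67 mod 10 = 7

Invalid (Luhn sum mod 10 = 7)


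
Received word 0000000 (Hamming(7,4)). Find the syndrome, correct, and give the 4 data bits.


Syndrome = 0: no error detected

Data: 0000 (no errors)


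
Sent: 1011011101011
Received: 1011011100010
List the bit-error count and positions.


XOR: 0000000001001

2 error(s) at position(s): 9, 12


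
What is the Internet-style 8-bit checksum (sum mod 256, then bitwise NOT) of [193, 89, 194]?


Sum = 476 mod 256 = 220
Complement = 35

35


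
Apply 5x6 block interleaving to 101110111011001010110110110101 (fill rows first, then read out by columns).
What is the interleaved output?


Matrix:
  101110
  111011
  001010
  110110
  110101
Read columns: 110110101111100100111111001001

110110101111100100111111001001


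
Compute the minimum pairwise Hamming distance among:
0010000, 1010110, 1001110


Comparing all pairs, minimum distance: 2
Can detect 1 errors, correct 0 errors

2


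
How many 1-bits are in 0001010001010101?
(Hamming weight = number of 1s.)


Counting 1s in 0001010001010101

6


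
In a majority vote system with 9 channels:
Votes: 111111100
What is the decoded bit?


Ones: 7 out of 9
Threshold: 5

1 (7/9 voted 1)


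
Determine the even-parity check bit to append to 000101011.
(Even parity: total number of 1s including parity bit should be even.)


Number of 1s in data: 4
Parity bit: 0

0


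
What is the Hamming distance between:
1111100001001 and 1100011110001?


XOR: 0011111111000
Count of 1s: 8

8


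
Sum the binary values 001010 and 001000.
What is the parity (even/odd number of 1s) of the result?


001010 = 10
001000 = 8
Sum = 18 = 10010
1s count = 2

even parity (2 ones in 10010)


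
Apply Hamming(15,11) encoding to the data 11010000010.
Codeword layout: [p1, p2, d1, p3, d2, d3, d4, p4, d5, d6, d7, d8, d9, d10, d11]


Parity bits: p1=1, p2=1, p3=1, p4=1

111110110000010


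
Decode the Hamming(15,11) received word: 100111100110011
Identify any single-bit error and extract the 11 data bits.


Syndrome = 1: error at position 1

Data: 01110110011 (corrected bit 1)


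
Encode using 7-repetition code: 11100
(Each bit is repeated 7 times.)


Each bit -> 7 copies

11111111111111111111100000000000000


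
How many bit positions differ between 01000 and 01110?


XOR: 00110
Count of 1s: 2

2


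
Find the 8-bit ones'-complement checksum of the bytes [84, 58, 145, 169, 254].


Sum = 710 mod 256 = 198
Complement = 57

57


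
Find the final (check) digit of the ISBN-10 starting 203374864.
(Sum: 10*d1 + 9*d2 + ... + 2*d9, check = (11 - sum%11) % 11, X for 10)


Weighted sum: 185
185 mod 11 = 9

Check digit: 2


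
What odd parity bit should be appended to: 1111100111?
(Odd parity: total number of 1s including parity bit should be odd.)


Number of 1s in data: 8
Parity bit: 1

1


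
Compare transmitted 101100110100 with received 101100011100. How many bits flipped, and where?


XOR: 000000101000

2 error(s) at position(s): 6, 8


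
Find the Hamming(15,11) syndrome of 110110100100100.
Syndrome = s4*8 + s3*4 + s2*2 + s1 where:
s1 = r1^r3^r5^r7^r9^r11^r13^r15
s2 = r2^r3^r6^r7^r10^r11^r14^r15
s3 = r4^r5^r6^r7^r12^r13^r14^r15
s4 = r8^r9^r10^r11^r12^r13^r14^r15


s1=0, s2=1, s3=0, s4=0

Syndrome = 2 (error at position 2)


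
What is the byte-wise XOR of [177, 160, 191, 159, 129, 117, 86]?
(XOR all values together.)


XOR chain: 177 ^ 160 ^ 191 ^ 159 ^ 129 ^ 117 ^ 86 = 147

147


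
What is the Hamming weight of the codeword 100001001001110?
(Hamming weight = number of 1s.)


Counting 1s in 100001001001110

6


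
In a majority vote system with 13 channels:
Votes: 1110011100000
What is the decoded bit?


Ones: 6 out of 13
Threshold: 7

0 (6/13 voted 1)


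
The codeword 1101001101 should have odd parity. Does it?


Number of 1s: 6

No, parity error (6 ones)


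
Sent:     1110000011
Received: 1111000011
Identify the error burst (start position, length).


XOR: 0001000000

Burst at position 3, length 1


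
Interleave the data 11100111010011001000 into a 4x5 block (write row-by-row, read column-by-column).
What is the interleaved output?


Matrix:
  11100
  11101
  00110
  01000
Read columns: 11001101111000100100

11001101111000100100


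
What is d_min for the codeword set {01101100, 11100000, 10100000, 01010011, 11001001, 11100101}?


Comparing all pairs, minimum distance: 1
Can detect 0 errors, correct 0 errors

1


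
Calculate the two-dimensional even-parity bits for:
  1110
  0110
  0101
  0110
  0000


Row parities: 10000
Column parities: 1011

Row P: 10000, Col P: 1011, Corner: 1


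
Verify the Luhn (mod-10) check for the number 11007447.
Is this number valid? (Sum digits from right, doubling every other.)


Luhn sum = 27
27 mod 10 = 7

Invalid (Luhn sum mod 10 = 7)


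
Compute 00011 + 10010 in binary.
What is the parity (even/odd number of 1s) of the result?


00011 = 3
10010 = 18
Sum = 21 = 10101
1s count = 3

odd parity (3 ones in 10101)


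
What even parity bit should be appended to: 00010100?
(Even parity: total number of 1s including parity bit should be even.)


Number of 1s in data: 2
Parity bit: 0

0


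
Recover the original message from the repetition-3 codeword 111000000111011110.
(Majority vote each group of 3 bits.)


Groups: 111, 000, 000, 111, 011, 110
Majority votes: 100111

100111


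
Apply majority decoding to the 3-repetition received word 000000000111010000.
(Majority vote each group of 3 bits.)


Groups: 000, 000, 000, 111, 010, 000
Majority votes: 000100

000100


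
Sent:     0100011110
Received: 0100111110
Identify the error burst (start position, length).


XOR: 0000100000

Burst at position 4, length 1


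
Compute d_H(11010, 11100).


XOR: 00110
Count of 1s: 2

2


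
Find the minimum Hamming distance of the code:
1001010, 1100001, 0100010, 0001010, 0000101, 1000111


Comparing all pairs, minimum distance: 1
Can detect 0 errors, correct 0 errors

1


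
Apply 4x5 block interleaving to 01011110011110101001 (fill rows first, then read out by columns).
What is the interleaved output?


Matrix:
  01011
  11001
  11101
  01001
Read columns: 01101111001010001111

01101111001010001111


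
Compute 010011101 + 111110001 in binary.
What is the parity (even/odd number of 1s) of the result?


010011101 = 157
111110001 = 497
Sum = 654 = 1010001110
1s count = 5

odd parity (5 ones in 1010001110)


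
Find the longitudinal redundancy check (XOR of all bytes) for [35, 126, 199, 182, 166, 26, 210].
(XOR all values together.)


XOR chain: 35 ^ 126 ^ 199 ^ 182 ^ 166 ^ 26 ^ 210 = 66

66


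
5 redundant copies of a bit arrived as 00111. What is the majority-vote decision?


Ones: 3 out of 5
Threshold: 3

1 (3/5 voted 1)


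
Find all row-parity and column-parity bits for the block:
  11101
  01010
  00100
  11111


Row parities: 0011
Column parities: 01100

Row P: 0011, Col P: 01100, Corner: 0


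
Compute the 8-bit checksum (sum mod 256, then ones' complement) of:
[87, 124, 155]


Sum = 366 mod 256 = 110
Complement = 145

145


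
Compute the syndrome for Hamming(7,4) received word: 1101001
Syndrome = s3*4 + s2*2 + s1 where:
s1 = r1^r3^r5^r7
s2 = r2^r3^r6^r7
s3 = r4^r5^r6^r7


s1=0, s2=0, s3=0

Syndrome = 0 (no error)


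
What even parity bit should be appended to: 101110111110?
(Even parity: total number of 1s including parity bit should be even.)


Number of 1s in data: 9
Parity bit: 1

1


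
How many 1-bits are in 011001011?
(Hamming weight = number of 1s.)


Counting 1s in 011001011

5


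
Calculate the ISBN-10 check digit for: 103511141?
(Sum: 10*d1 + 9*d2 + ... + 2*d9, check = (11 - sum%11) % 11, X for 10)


Weighted sum: 98
98 mod 11 = 10

Check digit: 1


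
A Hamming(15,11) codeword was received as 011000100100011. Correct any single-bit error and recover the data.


Syndrome = 13: error at position 13

Data: 10010100111 (corrected bit 13)


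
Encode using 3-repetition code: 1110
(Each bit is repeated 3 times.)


Each bit -> 3 copies

111111111000


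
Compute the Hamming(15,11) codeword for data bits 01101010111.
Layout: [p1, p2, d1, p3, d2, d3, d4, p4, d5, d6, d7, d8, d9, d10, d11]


Parity bits: p1=1, p2=0, p3=1, p4=1

100111011010111


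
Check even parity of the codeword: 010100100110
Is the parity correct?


Number of 1s: 5

No, parity error (5 ones)


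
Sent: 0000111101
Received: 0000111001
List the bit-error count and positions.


XOR: 0000000100

1 error(s) at position(s): 7


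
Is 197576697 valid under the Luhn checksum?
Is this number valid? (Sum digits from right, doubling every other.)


Luhn sum = 50
50 mod 10 = 0

Valid (Luhn sum mod 10 = 0)


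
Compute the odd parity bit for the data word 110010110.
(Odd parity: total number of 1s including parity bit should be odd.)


Number of 1s in data: 5
Parity bit: 0

0


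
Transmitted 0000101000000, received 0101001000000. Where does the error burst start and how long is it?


XOR: 0101100000000

Burst at position 1, length 4


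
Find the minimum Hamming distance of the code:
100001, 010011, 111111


Comparing all pairs, minimum distance: 3
Can detect 2 errors, correct 1 errors

3


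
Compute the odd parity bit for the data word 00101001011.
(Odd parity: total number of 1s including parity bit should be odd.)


Number of 1s in data: 5
Parity bit: 0

0


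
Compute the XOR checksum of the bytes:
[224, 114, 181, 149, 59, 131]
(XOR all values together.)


XOR chain: 224 ^ 114 ^ 181 ^ 149 ^ 59 ^ 131 = 10

10


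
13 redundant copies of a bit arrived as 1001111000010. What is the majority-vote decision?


Ones: 6 out of 13
Threshold: 7

0 (6/13 voted 1)


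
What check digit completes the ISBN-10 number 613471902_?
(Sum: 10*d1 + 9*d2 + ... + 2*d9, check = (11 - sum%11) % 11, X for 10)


Weighted sum: 208
208 mod 11 = 10

Check digit: 1


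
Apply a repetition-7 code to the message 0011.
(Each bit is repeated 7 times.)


Each bit -> 7 copies

0000000000000011111111111111


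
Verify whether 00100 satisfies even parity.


Number of 1s: 1

No, parity error (1 ones)


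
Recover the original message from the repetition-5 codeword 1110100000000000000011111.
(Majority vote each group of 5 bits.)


Groups: 11101, 00000, 00000, 00000, 11111
Majority votes: 10001

10001


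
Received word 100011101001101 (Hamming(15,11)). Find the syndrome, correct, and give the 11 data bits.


Syndrome = 2: error at position 2

Data: 01111001101 (corrected bit 2)


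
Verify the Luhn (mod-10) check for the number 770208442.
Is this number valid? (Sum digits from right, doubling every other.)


Luhn sum = 37
37 mod 10 = 7

Invalid (Luhn sum mod 10 = 7)


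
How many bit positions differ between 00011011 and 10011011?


XOR: 10000000
Count of 1s: 1

1


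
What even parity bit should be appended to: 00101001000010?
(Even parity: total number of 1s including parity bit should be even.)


Number of 1s in data: 4
Parity bit: 0

0


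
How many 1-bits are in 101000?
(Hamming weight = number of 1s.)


Counting 1s in 101000

2


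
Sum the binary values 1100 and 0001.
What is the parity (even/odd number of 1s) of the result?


1100 = 12
0001 = 1
Sum = 13 = 1101
1s count = 3

odd parity (3 ones in 1101)


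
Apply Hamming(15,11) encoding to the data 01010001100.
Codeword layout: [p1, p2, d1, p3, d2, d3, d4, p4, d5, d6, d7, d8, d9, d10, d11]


Parity bits: p1=1, p2=1, p3=0, p4=0

110010100001100


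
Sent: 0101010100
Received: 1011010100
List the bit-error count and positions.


XOR: 1110000000

3 error(s) at position(s): 0, 1, 2


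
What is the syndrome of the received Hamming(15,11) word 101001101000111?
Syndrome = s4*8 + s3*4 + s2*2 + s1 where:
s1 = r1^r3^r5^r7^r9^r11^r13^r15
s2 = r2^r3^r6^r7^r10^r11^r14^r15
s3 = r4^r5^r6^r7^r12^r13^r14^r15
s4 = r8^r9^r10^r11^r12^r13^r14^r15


s1=0, s2=1, s3=1, s4=0

Syndrome = 6 (error at position 6)


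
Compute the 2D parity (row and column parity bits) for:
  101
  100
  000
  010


Row parities: 0101
Column parities: 011

Row P: 0101, Col P: 011, Corner: 0


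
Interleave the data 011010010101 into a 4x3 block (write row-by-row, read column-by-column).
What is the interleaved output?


Matrix:
  011
  010
  010
  101
Read columns: 000111101001

000111101001


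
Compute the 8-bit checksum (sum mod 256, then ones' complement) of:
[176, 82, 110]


Sum = 368 mod 256 = 112
Complement = 143

143
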